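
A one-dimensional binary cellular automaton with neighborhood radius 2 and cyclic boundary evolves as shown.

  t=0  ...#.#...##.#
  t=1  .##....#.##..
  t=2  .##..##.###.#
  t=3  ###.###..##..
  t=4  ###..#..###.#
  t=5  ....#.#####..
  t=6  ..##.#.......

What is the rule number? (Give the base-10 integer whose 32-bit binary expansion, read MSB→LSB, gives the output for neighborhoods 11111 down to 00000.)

  nb #####: next=.  (t=5,i=8, bit31=0)
  nb ####.: next=.  (t=4,i=1, bit30=0)
  nb ###.#: next=#  (t=2,i=10, bit29=1)
  nb ###..: next=.  (t=3,i=6, bit28=0)
  nb ##.##: next=.  (t=2,i=7, bit27=0)
  nb ##.#.: next=.  (t=0,i=11, bit26=0)
  nb ##..#: next=.  (t=2,i=3, bit25=0)
  nb ##...: next=.  (t=1,i=3, bit24=0)
  nb #.###: next=.  (t=2,i=8, bit23=0)
  nb #.##.: next=#  (t=1,i=9, bit22=1)
  nb #.#.#: next=.  (t=2,i=12, bit21=0)
  nb #.#..: next=.  (t=0,i=5, bit20=0)
  nb #..##: next=#  (t=2,i=4, bit19=1)
  nb #..#.: next=#  (t=4,i=4, bit18=1)
  nb #...#: next=#  (t=0,i=1, bit17=1)
  nb #....: next=.  (t=1,i=4, bit16=0)
  nb .####: next=.  (t=4,i=0, bit15=0)
  nb .###.: next=#  (t=2,i=9, bit14=1)
  nb .##.#: next=#  (t=0,i=10, bit13=1)
  nb .##..: next=#  (t=1,i=2, bit12=1)
  nb .#.##: next=#  (t=1,i=8, bit11=1)
  nb .#.#.: next=.  (t=0,i=4, bit10=0)
  nb .#..#: next=#  (t=4,i=6, bit9=1)
  nb .#...: next=.  (t=0,i=0, bit8=0)
  nb ..###: next=#  (t=3,i=0, bit7=1)
  nb ..##.: next=#  (t=0,i=9, bit6=1)
  nb ..#.#: next=.  (t=0,i=3, bit5=0)
  nb ..#..: next=.  (t=4,i=5, bit4=0)
  nb ...##: next=.  (t=0,i=8, bit3=0)
  nb ...#.: next=#  (t=0,i=2, bit2=1)
  nb ....#: next=#  (t=1,i=5, bit1=1)
  nb .....: next=.  (t=5,i=0, bit0=0)
  bits 00100000010011100111101011000110 = 542014150

542014150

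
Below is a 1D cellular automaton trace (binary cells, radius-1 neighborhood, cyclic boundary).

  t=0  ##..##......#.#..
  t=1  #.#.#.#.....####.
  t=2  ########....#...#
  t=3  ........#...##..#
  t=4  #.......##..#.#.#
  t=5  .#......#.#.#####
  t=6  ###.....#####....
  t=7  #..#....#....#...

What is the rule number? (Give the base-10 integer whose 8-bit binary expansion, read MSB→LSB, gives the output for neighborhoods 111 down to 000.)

60

  [7] ### => .  t=1,i=13
  [6] ##. => .  t=0,i=1
  [5] #.# => #  t=0,i=13
  [4] #.. => #  t=0,i=2
  [3] .## => #  t=0,i=0
  [2] .#. => #  t=0,i=12
  [1] ..# => .  t=0,i=3
  [0] ... => .  t=0,i=7
  bits 00111100 = 60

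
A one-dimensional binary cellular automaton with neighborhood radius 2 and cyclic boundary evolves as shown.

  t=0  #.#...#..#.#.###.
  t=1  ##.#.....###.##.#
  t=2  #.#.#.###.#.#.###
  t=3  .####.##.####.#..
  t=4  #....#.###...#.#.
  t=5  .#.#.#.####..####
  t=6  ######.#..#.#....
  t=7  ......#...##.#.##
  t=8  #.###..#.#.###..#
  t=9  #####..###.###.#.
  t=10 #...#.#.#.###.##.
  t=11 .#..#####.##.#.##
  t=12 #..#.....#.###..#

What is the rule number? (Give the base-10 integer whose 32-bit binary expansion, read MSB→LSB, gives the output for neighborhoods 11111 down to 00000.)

  [31] ##### => .  t=6,i=2
  [30] ####. => .  t=2,i=16
  [29] ###.# => .  t=0,i=15
  [28] ###.. => #  t=4,i=9
  [27] ##.## => #  t=1,i=12
  [26] ##.#. => #  t=0,i=16
  [25] ##..# => .  t=5,i=11
  [24] ##... => #  t=4,i=10
  [23] #.### => #  t=0,i=13
  [22] #.##. => .  t=1,i=13
  [21] #.#.# => #  t=0,i=0
  [20] #.#.. => .  t=0,i=2
  [19] #..## => #  t=5,i=12
  [18] #..#. => .  t=0,i=8
  [17] #...# => .  t=0,i=4
  [16] #.... => .  t=1,i=5
  [15] .#### => .  t=2,i=15
  [14] .###. => #  t=0,i=14
  [13] .##.# => #  t=1,i=14
  [12] .##.. => #  t=7,i=16
  [11] .#.## => .  t=0,i=12
  [10] .#.#. => #  t=0,i=1
  [9] .#..# => .  t=0,i=7
  [8] .#... => #  t=0,i=3
  [7] ..### => .  t=1,i=9
  [6] ..##. => .  t=7,i=10
  [5] ..#.# => #  t=0,i=9
  [4] ..#.. => .  t=0,i=6
  [3] ...## => #  t=1,i=8
  [2] ...#. => .  t=0,i=5
  [1] ....# => #  t=1,i=7
  [0] ..... => #  t=1,i=6
  bits 00011101101010000111010100101011 = 497579307

497579307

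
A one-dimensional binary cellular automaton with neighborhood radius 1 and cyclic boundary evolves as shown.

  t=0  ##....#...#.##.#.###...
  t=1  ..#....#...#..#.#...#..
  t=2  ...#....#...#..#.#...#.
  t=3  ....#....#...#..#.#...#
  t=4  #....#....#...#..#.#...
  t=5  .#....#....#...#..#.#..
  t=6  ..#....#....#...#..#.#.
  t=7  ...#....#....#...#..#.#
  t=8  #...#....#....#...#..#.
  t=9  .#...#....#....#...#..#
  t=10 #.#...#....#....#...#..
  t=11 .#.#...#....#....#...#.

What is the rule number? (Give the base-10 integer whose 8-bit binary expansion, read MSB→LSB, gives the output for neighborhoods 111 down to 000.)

48

  ### -> .   bit 7 = 0  t=0,i=18
  ##. -> .   bit 6 = 0  t=0,i=1
  #.# -> #   bit 5 = 1  t=0,i=11
  #.. -> #   bit 4 = 1  t=0,i=2
  .## -> .   bit 3 = 0  t=0,i=0
  .#. -> .   bit 2 = 0  t=0,i=6
  ..# -> .   bit 1 = 0  t=0,i=5
  ... -> .   bit 0 = 0  t=0,i=3
  bits 00110000 = 48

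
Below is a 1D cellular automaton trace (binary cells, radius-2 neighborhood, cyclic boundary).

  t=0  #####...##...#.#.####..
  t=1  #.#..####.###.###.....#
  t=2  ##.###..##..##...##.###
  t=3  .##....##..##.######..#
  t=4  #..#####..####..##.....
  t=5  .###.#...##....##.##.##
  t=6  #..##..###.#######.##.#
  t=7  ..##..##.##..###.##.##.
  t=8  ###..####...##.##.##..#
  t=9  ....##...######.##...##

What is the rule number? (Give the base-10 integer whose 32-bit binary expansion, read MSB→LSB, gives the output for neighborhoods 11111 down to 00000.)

2905288398

  nb #####: next=#  (t=0,i=2, bit31=1)
  nb ####.: next=.  (t=0,i=3, bit30=0)
  nb ###.#: next=#  (t=1,i=8, bit29=1)
  nb ###..: next=.  (t=0,i=4, bit28=0)
  nb ##.##: next=#  (t=1,i=9, bit27=1)
  nb ##.#.: next=#  (t=1,i=1, bit26=1)
  nb ##..#: next=.  (t=0,i=21, bit25=0)
  nb ##...: next=#  (t=0,i=5, bit24=1)
  nb #.###: next=.  (t=0,i=17, bit23=0)
  nb #.##.: next=.  (t=3,i=1, bit22=0)
  nb #.#.#: next=#  (t=0,i=15, bit21=1)
  nb #.#..: next=.  (t=1,i=2, bit20=0)
  nb #..##: next=#  (t=0,i=22, bit19=1)
  nb #..#.: next=.  (t=3,i=21, bit18=0)
  nb #...#: next=#  (t=0,i=6, bit17=1)
  nb #....: next=#  (t=1,i=18, bit16=1)
  nb .####: next=.  (t=0,i=1, bit15=0)
  nb .###.: next=.  (t=1,i=11, bit14=0)
  nb .##.#: next=#  (t=1,i=0, bit13=1)
  nb .##..: next=.  (t=0,i=9, bit12=0)
  nb .#.##: next=#  (t=0,i=16, bit11=1)
  nb .#.#.: next=#  (t=0,i=14, bit10=1)
  nb .#..#: next=#  (t=1,i=3, bit9=1)
  nb .#...: next=.  (t=5,i=6, bit8=0)
  nb ..###: next=#  (t=0,i=0, bit7=1)
  nb ..##.: next=#  (t=0,i=8, bit6=1)
  nb ..#.#: next=.  (t=0,i=13, bit5=0)
  nb ..#..: next=.  (t=4,i=0, bit4=0)
  nb ...##: next=#  (t=0,i=7, bit3=1)
  nb ...#.: next=#  (t=0,i=12, bit2=1)
  nb ....#: next=#  (t=1,i=20, bit1=1)
  nb .....: next=.  (t=1,i=19, bit0=0)
  bits 10101101001010110010111011001110 = 2905288398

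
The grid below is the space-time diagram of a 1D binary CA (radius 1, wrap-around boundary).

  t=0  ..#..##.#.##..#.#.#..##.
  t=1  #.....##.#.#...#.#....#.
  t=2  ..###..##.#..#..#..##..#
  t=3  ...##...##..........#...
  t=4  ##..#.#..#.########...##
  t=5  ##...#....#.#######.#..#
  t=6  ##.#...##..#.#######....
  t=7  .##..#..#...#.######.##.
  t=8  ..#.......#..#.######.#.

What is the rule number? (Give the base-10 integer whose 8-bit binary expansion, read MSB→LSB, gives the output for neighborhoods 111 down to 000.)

  ### -> #   bit 7 = 1  t=2,i=3
  ##. -> #   bit 6 = 1  t=0,i=6
  #.# -> #   bit 5 = 1  t=0,i=7
  #.. -> .   bit 4 = 0  t=0,i=3
  .## -> .   bit 3 = 0  t=0,i=5
  .#. -> .   bit 2 = 0  t=0,i=2
  ..# -> .   bit 1 = 0  t=0,i=1
  ... -> #   bit 0 = 1  t=0,i=0
  bits 11100001 = 225

225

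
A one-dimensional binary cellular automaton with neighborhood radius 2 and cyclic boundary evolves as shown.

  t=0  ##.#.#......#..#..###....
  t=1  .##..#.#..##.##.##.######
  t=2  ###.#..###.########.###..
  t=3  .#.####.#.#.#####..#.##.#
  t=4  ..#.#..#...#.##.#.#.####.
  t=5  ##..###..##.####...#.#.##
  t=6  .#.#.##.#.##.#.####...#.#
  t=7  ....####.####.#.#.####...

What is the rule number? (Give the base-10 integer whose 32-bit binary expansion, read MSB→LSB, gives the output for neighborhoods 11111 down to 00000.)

  nb #####: next=#  (t=1,i=21, bit31=1)
  nb ####.: next=.  (t=1,i=23, bit30=0)
  nb ###.#: next=.  (t=1,i=24, bit29=0)
  nb ###..: next=#  (t=0,i=20, bit28=1)
  nb ##.##: next=#  (t=1,i=0, bit27=1)
  nb ##.#.: next=#  (t=0,i=2, bit26=1)
  nb ##..#: next=.  (t=1,i=3, bit25=0)
  nb ##...: next=#  (t=0,i=21, bit24=1)
  nb #.###: next=.  (t=1,i=19, bit23=0)
  nb #.##.: next=#  (t=1,i=1, bit22=1)
  nb #.#.#: next=.  (t=0,i=3, bit21=0)
  nb #.#..: next=#  (t=0,i=5, bit20=1)
  nb #..##: next=#  (t=0,i=17, bit19=1)
  nb #..#.: next=#  (t=0,i=14, bit18=1)
  nb #...#: next=#  (t=4,i=0, bit17=1)
  nb #....: next=#  (t=0,i=7, bit16=1)
  nb .####: next=#  (t=1,i=20, bit15=1)
  nb .###.: next=#  (t=0,i=19, bit14=1)
  nb .##.#: next=#  (t=0,i=1, bit13=1)
  nb .##..: next=#  (t=1,i=2, bit12=1)
  nb .#.##: next=#  (t=3,i=2, bit11=1)
  nb .#.#.: next=.  (t=0,i=4, bit10=0)
  nb .#..#: next=#  (t=0,i=13, bit9=1)
  nb .#...: next=.  (t=0,i=6, bit8=0)
  nb ..###: next=.  (t=0,i=18, bit7=0)
  nb ..##.: next=.  (t=0,i=0, bit6=0)
  nb ..#.#: next=.  (t=1,i=5, bit5=0)
  nb ..#..: next=.  (t=0,i=12, bit4=0)
  nb ...##: next=#  (t=0,i=24, bit3=1)
  nb ...#.: next=#  (t=0,i=11, bit2=1)
  nb ....#: next=#  (t=0,i=10, bit1=1)
  nb .....: next=.  (t=0,i=8, bit0=0)
  bits 10011101010111111111101000001110 = 2640312846

2640312846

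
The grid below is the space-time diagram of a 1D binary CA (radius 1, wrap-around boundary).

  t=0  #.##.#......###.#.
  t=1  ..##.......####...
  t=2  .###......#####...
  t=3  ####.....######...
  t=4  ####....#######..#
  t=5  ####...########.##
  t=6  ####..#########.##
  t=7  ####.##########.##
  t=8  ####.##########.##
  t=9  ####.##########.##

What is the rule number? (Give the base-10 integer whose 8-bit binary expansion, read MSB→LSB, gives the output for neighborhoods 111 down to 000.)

202

  ###|#  b7=1 t=0,i=13
  ##.|#  b6=1 t=0,i=3
  #.#|.  b5=0 t=0,i=1
  #..|.  b4=0 t=0,i=6
  .##|#  b3=1 t=0,i=2
  .#.|.  b2=0 t=0,i=0
  ..#|#  b1=1 t=0,i=11
  ...|.  b0=0 t=0,i=7
  bits 11001010 = 202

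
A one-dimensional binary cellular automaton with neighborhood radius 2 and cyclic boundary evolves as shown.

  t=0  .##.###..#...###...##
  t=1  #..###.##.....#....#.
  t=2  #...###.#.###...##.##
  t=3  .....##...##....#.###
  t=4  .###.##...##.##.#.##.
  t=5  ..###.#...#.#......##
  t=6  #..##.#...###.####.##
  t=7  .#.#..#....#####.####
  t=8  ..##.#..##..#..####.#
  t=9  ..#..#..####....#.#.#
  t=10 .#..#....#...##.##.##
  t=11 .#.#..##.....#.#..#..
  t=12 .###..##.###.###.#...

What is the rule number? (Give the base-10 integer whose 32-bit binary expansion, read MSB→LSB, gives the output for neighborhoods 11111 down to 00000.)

  ##### -> .   bit 31 = 0  t=7,i=13
  ####. -> .   bit 30 = 0  t=6,i=16
  ###.# -> #   bit 29 = 1  t=1,i=5
  ###.. -> .   bit 28 = 0  t=0,i=6
  ##.## -> #   bit 27 = 1  t=0,i=0
  ##.#. -> .   bit 26 = 0  t=2,i=7
  ##..# -> #   bit 25 = 1  t=0,i=7
  ##... -> .   bit 24 = 0  t=0,i=16
  #.### -> #   bit 23 = 1  t=0,i=4
  #.##. -> .   bit 22 = 0  t=0,i=1
  #.#.# -> .   bit 21 = 0  t=2,i=8
  #.#.. -> #   bit 20 = 1  t=1,i=0
  #..## -> .   bit 19 = 0  t=1,i=2
  #..#. -> #   bit 18 = 1  t=0,i=8
  #...# -> .   bit 17 = 0  t=0,i=11
  #.... -> #   bit 16 = 1  t=1,i=10
  .#### -> #   bit 15 = 1  t=6,i=15
  .###. -> #   bit 14 = 1  t=0,i=5
  .##.# -> .   bit 13 = 0  t=0,i=2
  .##.. -> #   bit 12 = 1  t=1,i=8
  .#.## -> .   bit 11 = 0  t=2,i=9
  .#.#. -> #   bit 10 = 1  t=1,i=20
  .#..# -> .   bit 9 = 0  t=1,i=1
  .#... -> .   bit 8 = 0  t=0,i=10
  ..### -> .   bit 7 = 0  t=0,i=13
  ..##. -> #   bit 6 = 1  t=0,i=19
  ..#.# -> #   bit 5 = 1  t=1,i=19
  ..#.. -> .   bit 4 = 0  t=0,i=9
  ...## -> .   bit 3 = 0  t=0,i=12
  ...#. -> .   bit 2 = 0  t=1,i=13
  ....# -> #   bit 1 = 1  t=1,i=12
  ..... -> #   bit 0 = 1  t=1,i=11
  bits 00101010100101011101010001100011 = 714462307

714462307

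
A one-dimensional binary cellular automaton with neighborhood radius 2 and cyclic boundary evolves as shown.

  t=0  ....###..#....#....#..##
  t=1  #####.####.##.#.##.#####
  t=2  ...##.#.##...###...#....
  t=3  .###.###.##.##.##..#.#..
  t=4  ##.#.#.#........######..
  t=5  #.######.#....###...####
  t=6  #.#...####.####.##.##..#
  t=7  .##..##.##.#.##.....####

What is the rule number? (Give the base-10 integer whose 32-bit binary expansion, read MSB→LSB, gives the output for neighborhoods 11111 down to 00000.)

  nb #####: next=.  (t=1,i=0, bit31=0)
  nb ####.: next=#  (t=1,i=3, bit30=1)
  nb ###.#: next=#  (t=1,i=4, bit29=1)
  nb ###..: next=#  (t=0,i=6, bit28=1)
  nb ##.##: next=.  (t=1,i=5, bit27=0)
  nb ##.#.: next=#  (t=1,i=13, bit26=1)
  nb ##..#: next=#  (t=0,i=7, bit25=1)
  nb ##...: next=#  (t=0,i=0, bit24=1)
  nb #.###: next=#  (t=1,i=6, bit23=1)
  nb #.##.: next=.  (t=1,i=11, bit22=0)
  nb #.#.#: next=#  (t=1,i=14, bit21=1)
  nb #.#..: next=#  (t=3,i=21, bit20=1)
  nb #..##: next=#  (t=0,i=21, bit19=1)
  nb #..#.: next=#  (t=0,i=8, bit18=1)
  nb #...#: next=.  (t=2,i=11, bit17=0)
  nb #....: next=#  (t=0,i=1, bit16=1)
  nb .####: next=.  (t=1,i=7, bit15=0)
  nb .###.: next=.  (t=0,i=5, bit14=0)
  nb .##.#: next=.  (t=1,i=12, bit13=0)
  nb .##..: next=#  (t=0,i=23, bit12=1)
  nb .#.##: next=#  (t=1,i=15, bit11=1)
  nb .#.#.: next=#  (t=3,i=20, bit10=1)
  nb .#..#: next=#  (t=0,i=20, bit9=1)
  nb .#...: next=.  (t=0,i=10, bit8=0)
  nb ..###: next=#  (t=0,i=4, bit7=1)
  nb ..##.: next=#  (t=0,i=22, bit6=1)
  nb ..#.#: next=#  (t=3,i=19, bit5=1)
  nb ..#..: next=#  (t=0,i=9, bit4=1)
  nb ...##: next=#  (t=0,i=3, bit3=1)
  nb ...#.: next=.  (t=0,i=13, bit2=0)
  nb ....#: next=#  (t=0,i=2, bit1=1)
  nb .....: next=.  (t=2,i=0, bit0=0)
  bits 01110111101111010001111011111010 = 2008882938

2008882938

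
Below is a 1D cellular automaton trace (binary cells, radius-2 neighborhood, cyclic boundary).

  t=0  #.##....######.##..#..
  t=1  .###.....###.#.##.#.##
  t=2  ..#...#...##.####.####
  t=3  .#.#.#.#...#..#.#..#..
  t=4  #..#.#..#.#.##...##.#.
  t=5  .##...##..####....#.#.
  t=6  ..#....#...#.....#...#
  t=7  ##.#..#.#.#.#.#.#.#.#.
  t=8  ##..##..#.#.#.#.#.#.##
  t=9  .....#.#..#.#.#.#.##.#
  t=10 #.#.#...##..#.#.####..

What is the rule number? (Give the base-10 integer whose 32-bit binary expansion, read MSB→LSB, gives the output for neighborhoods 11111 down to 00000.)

2690972421

  [31] ##### => #  t=0,i=10
  [30] ####. => .  t=0,i=12
  [29] ###.# => #  t=0,i=13
  [28] ###.. => .  t=1,i=3
  [27] ##.## => .  t=0,i=14
  [26] ##.#. => .  t=1,i=12
  [25] ##..# => .  t=0,i=17
  [24] ##... => .  t=0,i=4
  [23] #.### => .  t=1,i=1
  [22] #.##. => #  t=0,i=2
  [21] #.#.# => #  t=1,i=13
  [20] #.#.. => .  t=3,i=7
  [19] #..## => .  t=5,i=0
  [18] #..#. => #  t=0,i=18
  [17] #...# => .  t=2,i=4
  [16] #.... => .  t=0,i=5
  [15] .#### => #  t=0,i=9
  [14] .###. => #  t=1,i=2
  [13] .##.# => #  t=1,i=16
  [12] .##.. => #  t=0,i=3
  [11] .#.## => #  t=0,i=1
  [10] .#.#. => .  t=3,i=2
  [9] .#..# => #  t=0,i=20
  [8] .#... => #  t=2,i=3
  [7] ..### => .  t=0,i=8
  [6] ..##. => .  t=2,i=10
  [5] ..#.# => .  t=0,i=0
  [4] ..#.. => .  t=0,i=19
  [3] ...## => .  t=0,i=7
  [2] ...#. => #  t=2,i=5
  [1] ....# => .  t=0,i=6
  [0] ..... => #  t=1,i=6
  bits 10100000011001001111101100000101 = 2690972421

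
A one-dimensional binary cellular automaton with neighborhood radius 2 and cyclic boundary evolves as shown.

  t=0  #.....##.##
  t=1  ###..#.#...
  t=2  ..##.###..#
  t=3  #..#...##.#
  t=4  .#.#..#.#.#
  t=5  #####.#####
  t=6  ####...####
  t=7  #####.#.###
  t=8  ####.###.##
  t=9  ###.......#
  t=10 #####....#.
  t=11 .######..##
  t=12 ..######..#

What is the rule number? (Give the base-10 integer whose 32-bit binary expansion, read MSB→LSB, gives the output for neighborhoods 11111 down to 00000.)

  ##### -> #   bit 31 = 1  t=5,i=0
  ####. -> #   bit 30 = 1  t=5,i=3
  ###.# -> .   bit 29 = 0  t=5,i=4
  ###.. -> #   bit 28 = 1  t=0,i=0
  ##.## -> .   bit 27 = 0  t=0,i=8
  ##.#. -> #   bit 26 = 1  t=7,i=5
  ##..# -> #   bit 25 = 1  t=1,i=3
  ##... -> #   bit 24 = 1  t=0,i=1
  #.### -> .   bit 23 = 0  t=0,i=9
  #.##. -> #   bit 22 = 1  t=3,i=10
  #.#.# -> #   bit 21 = 1  t=4,i=1
  #.#.. -> #   bit 20 = 1  t=1,i=7
  #..## -> .   bit 19 = 0  t=2,i=1
  #..#. -> .   bit 18 = 0  t=1,i=4
  #...# -> .   bit 17 = 0  t=1,i=9
  #.... -> #   bit 16 = 1  t=0,i=2
  .#### -> #   bit 15 = 1  t=5,i=7
  .###. -> .   bit 14 = 0  t=0,i=10
  .##.# -> #   bit 13 = 1  t=0,i=7
  .##.. -> .   bit 12 = 0  t=3,i=0
  .#.## -> #   bit 11 = 1  t=7,i=7
  .#.#. -> #   bit 10 = 1  t=1,i=6
  .#..# -> #   bit 9 = 1  t=2,i=0
  .#... -> .   bit 8 = 0  t=1,i=8
  ..### -> .   bit 7 = 0  t=1,i=0
  ..##. -> .   bit 6 = 0  t=0,i=6
  ..#.# -> #   bit 5 = 1  t=1,i=5
  ..#.. -> #   bit 4 = 1  t=2,i=10
  ...## -> #   bit 3 = 1  t=0,i=5
  ...#. -> .   bit 2 = 0  t=10,i=8
  ....# -> .   bit 1 = 0  t=0,i=4
  ..... -> .   bit 0 = 0  t=0,i=3
  bits 11010111011100011010111000111000 = 3614551608

3614551608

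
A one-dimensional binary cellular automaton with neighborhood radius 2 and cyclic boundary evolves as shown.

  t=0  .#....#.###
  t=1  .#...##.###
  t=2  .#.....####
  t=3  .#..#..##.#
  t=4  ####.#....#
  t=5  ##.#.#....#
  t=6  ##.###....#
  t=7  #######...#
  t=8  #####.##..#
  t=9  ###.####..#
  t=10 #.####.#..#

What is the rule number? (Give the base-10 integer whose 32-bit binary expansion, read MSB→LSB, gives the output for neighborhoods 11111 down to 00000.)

3119830693

  [31] ##### => #  t=4,i=1
  [30] ####. => .  t=2,i=9
  [29] ###.# => #  t=0,i=10
  [28] ###.. => #  t=6,i=5
  [27] ##.## => #  t=1,i=7
  [26] ##.#. => .  t=0,i=0
  [25] ##..# => .  t=8,i=8
  [24] ##... => #  t=6,i=6
  [23] #.### => #  t=0,i=8
  [22] #.##. => #  t=8,i=6
  [21] #.#.# => #  t=3,i=10
  [20] #.#.. => #  t=0,i=1
  [19] #..## => .  t=3,i=6
  [18] #..#. => #  t=3,i=3
  [17] #...# => .  t=1,i=3
  [16] #.... => .  t=0,i=3
  [15] .#### => #  t=2,i=8
  [14] .###. => #  t=0,i=9
  [13] .##.# => .  t=1,i=6
  [12] .##.. => #  t=8,i=7
  [11] .#.## => .  t=0,i=7
  [10] .#.#. => #  t=3,i=0
  [9] .#..# => #  t=3,i=2
  [8] .#... => .  t=0,i=2
  [7] ..### => #  t=2,i=7
  [6] ..##. => .  t=1,i=5
  [5] ..#.# => #  t=0,i=6
  [4] ..#.. => .  t=3,i=4
  [3] ...## => .  t=1,i=4
  [2] ...#. => #  t=0,i=5
  [1] ....# => .  t=0,i=4
  [0] ..... => #  t=2,i=4
  bits 10111001111101001101011010100101 = 3119830693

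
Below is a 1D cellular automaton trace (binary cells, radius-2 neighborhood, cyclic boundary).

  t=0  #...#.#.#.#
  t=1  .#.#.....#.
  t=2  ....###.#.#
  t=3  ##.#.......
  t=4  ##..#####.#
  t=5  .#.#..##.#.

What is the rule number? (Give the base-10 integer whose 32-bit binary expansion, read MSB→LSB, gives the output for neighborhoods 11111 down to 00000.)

  nb #####: next=#  (t=4,i=6, bit31=1)
  nb ####.: next=#  (t=4,i=7, bit30=1)
  nb ###.#: next=.  (t=2,i=6, bit29=0)
  nb ###..: next=#  (t=4,i=1, bit28=1)
  nb ##.##: next=#  (t=4,i=9, bit27=1)
  nb ##.#.: next=.  (t=2,i=7, bit26=0)
  nb ##..#: next=.  (t=4,i=2, bit25=0)
  nb ##...: next=#  (t=0,i=1, bit24=1)
  nb #.###: next=.  (t=4,i=10, bit23=0)
  nb #.##.: next=.  (t=0,i=10, bit22=0)
  nb #.#.#: next=.  (t=0,i=6, bit21=0)
  nb #.#..: next=.  (t=1,i=3, bit20=0)
  nb #..##: next=#  (t=4,i=3, bit19=1)
  nb #..#.: next=.  (t=1,i=0, bit18=0)
  nb #...#: next=.  (t=0,i=2, bit17=0)
  nb #....: next=#  (t=1,i=5, bit16=1)
  nb .####: next=.  (t=4,i=5, bit15=0)
  nb .###.: next=.  (t=2,i=5, bit14=0)
  nb .##.#: next=#  (t=3,i=1, bit13=1)
  nb .##..: next=.  (t=0,i=0, bit12=0)
  nb .#.##: next=#  (t=0,i=9, bit11=1)
  nb .#.#.: next=.  (t=0,i=5, bit10=0)
  nb .#..#: next=#  (t=1,i=10, bit9=1)
  nb .#...: next=#  (t=1,i=4, bit8=1)
  nb ..###: next=.  (t=2,i=4, bit7=0)
  nb ..##.: next=#  (t=3,i=0, bit6=1)
  nb ..#.#: next=.  (t=0,i=4, bit5=0)
  nb ..#..: next=.  (t=1,i=9, bit4=0)
  nb ...##: next=#  (t=2,i=3, bit3=1)
  nb ...#.: next=#  (t=0,i=3, bit2=1)
  nb ....#: next=.  (t=1,i=7, bit1=0)
  nb .....: next=#  (t=1,i=6, bit0=1)
  bits 11011001000010010010101101001101 = 3641256781

3641256781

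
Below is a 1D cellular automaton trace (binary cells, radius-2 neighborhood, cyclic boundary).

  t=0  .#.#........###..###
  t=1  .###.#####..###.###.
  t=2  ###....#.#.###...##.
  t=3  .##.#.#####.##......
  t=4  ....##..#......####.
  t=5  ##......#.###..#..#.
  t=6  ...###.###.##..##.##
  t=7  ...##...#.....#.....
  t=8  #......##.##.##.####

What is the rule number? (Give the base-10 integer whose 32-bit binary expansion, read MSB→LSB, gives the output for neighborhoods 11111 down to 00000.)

2419674805

  #####|#  b31=1 t=1,i=7
  ####.|.  b30=0 t=1,i=8
  ###.#|.  b29=0 t=0,i=19
  ###..|#  b28=1 t=0,i=14
  ##.##|.  b27=0 t=1,i=4
  ##.#.|.  b26=0 t=0,i=0
  ##..#|.  b25=0 t=0,i=15
  ##...|.  b24=0 t=2,i=3
  #.###|.  b23=0 t=1,i=5
  #.##.|.  b22=0 t=3,i=12
  #.#.#|#  b21=1 t=0,i=1
  #.#..|#  b20=1 t=0,i=3
  #..##|#  b19=1 t=0,i=16
  #..#.|.  b18=0 t=4,i=7
  #...#|.  b17=0 t=2,i=15
  #....|#  b16=1 t=0,i=5
  .####|.  b15=0 t=1,i=6
  .###.|#  b14=1 t=0,i=13
  .##.#|.  b13=0 t=2,i=18
  .##..|.  b12=0 t=3,i=13
  .#.##|#  b11=1 t=2,i=10
  .#.#.|#  b10=1 t=0,i=2
  .#..#|#  b9=1 t=5,i=16
  .#...|.  b8=0 t=0,i=4
  ..###|#  b7=1 t=0,i=12
  ..##.|.  b6=0 t=2,i=17
  ..#.#|#  b5=1 t=2,i=7
  ..#..|#  b4=1 t=4,i=8
  ...##|.  b3=0 t=0,i=11
  ...#.|#  b2=1 t=2,i=6
  ....#|.  b1=0 t=0,i=10
  .....|#  b0=1 t=0,i=6
  bits 10010000001110010100111010110101 = 2419674805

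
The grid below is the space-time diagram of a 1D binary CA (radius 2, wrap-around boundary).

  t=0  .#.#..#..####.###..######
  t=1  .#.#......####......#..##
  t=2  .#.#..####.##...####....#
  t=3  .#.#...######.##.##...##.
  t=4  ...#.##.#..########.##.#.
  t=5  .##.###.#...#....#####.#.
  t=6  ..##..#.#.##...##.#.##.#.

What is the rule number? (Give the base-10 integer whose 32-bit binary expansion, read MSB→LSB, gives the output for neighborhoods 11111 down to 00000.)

  [31] ##### => .  t=0,i=21
  [30] ####. => #  t=0,i=11
  [29] ###.# => #  t=0,i=12
  [28] ###.. => .  t=0,i=16
  [27] ##.## => #  t=0,i=13
  [26] ##.#. => .  t=0,i=0
  [25] ##..# => .  t=0,i=17
  [24] ##... => .  t=1,i=14
  [23] #.### => .  t=0,i=14
  [22] #.##. => #  t=2,i=11
  [21] #.#.# => #  t=0,i=1
  [20] #.#.. => #  t=0,i=3
  [19] #..## => .  t=0,i=8
  [18] #..#. => .  t=0,i=5
  [17] #...# => #  t=2,i=14
  [16] #.... => .  t=1,i=5
  [15] .#### => #  t=0,i=10
  [14] .###. => .  t=0,i=15
  [13] .##.# => #  t=1,i=24
  [12] .##.. => #  t=2,i=12
  [11] .#.## => #  t=4,i=4
  [10] .#.#. => .  t=0,i=2
  [9] .#..# => .  t=0,i=4
  [8] .#... => .  t=1,i=4
  [7] ..### => .  t=0,i=9
  [6] ..##. => .  t=1,i=23
  [5] ..#.# => .  t=2,i=24
  [4] ..#.. => .  t=0,i=6
  [3] ...## => #  t=1,i=9
  [2] ...#. => #  t=1,i=19
  [1] ....# => #  t=1,i=8
  [0] ..... => #  t=1,i=6
  bits 01101000011100101011100000001111 = 1752348687

1752348687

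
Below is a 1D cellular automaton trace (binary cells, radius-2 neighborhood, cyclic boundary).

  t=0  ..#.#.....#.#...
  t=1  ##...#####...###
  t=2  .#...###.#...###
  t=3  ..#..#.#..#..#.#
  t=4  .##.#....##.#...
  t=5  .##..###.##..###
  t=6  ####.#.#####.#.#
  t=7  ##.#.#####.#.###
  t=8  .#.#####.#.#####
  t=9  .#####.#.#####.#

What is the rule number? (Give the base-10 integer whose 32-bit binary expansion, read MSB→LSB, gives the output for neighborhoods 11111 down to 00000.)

  ##### -> #   bit 31 = 1  t=1,i=7
  ####. -> .   bit 30 = 0  t=1,i=0
  ###.# -> #   bit 29 = 1  t=2,i=7
  ###.. -> #   bit 28 = 1  t=1,i=1
  ##.## -> #   bit 27 = 1  t=5,i=0
  ##.#. -> .   bit 26 = 0  t=2,i=0
  ##..# -> #   bit 25 = 1  t=5,i=3
  ##... -> .   bit 24 = 0  t=1,i=2
  #.### -> #   bit 23 = 1  t=6,i=7
  #.##. -> #   bit 22 = 1  t=5,i=1
  #.#.# -> #   bit 21 = 1  t=6,i=5
  #.#.. -> .   bit 20 = 0  t=0,i=4
  #..## -> .   bit 19 = 0  t=5,i=4
  #..#. -> #   bit 18 = 1  t=3,i=1
  #...# -> .   bit 17 = 0  t=1,i=3
  #.... -> #   bit 16 = 1  t=0,i=6
  .#### -> #   bit 15 = 1  t=1,i=6
  .###. -> .   bit 14 = 0  t=2,i=6
  .##.# -> #   bit 13 = 1  t=4,i=2
  .##.. -> #   bit 12 = 1  t=5,i=2
  .#.## -> #   bit 11 = 1  t=6,i=6
  .#.#. -> .   bit 10 = 0  t=0,i=3
  .#..# -> .   bit 9 = 0  t=3,i=0
  .#... -> #   bit 8 = 1  t=0,i=5
  ..### -> #   bit 7 = 1  t=1,i=5
  ..##. -> #   bit 6 = 1  t=4,i=1
  ..#.# -> .   bit 5 = 0  t=0,i=2
  ..#.. -> #   bit 4 = 1  t=3,i=2
  ...## -> .   bit 3 = 0  t=1,i=4
  ...#. -> #   bit 2 = 1  t=0,i=1
  ....# -> #   bit 1 = 1  t=0,i=0
  ..... -> #   bit 0 = 1  t=0,i=7
  bits 10111010111001011011100111010111 = 3135617495

3135617495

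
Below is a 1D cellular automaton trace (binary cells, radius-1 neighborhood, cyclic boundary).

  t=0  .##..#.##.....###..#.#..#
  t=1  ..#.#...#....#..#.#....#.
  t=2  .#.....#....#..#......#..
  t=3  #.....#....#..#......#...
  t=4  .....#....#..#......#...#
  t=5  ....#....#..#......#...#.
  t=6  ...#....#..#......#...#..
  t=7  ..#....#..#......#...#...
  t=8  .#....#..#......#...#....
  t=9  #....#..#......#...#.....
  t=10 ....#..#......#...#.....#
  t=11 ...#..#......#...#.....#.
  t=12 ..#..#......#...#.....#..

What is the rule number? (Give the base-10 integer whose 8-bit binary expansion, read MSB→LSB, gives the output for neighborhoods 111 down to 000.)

66

  ###|.  b7=0 t=0,i=15
  ##.|#  b6=1 t=0,i=2
  #.#|.  b5=0 t=0,i=0
  #..|.  b4=0 t=0,i=3
  .##|.  b3=0 t=0,i=1
  .#.|.  b2=0 t=0,i=5
  ..#|#  b1=1 t=0,i=4
  ...|.  b0=0 t=0,i=10
  bits 01000010 = 66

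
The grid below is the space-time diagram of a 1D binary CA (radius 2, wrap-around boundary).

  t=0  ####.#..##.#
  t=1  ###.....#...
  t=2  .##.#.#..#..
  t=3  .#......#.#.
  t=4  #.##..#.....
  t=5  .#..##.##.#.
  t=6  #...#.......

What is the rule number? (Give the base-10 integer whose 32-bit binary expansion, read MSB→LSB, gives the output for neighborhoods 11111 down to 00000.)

  nb #####: next=#  (t=0,i=1, bit31=1)
  nb ####.: next=#  (t=0,i=2, bit30=1)
  nb ###.#: next=.  (t=0,i=3, bit29=0)
  nb ###..: next=#  (t=1,i=2, bit28=1)
  nb ##.##: next=.  (t=0,i=10, bit27=0)
  nb ##.#.: next=.  (t=0,i=4, bit26=0)
  nb ##..#: next=#  (t=4,i=4, bit25=1)
  nb ##...: next=.  (t=1,i=3, bit24=0)
  nb #.###: next=.  (t=0,i=11, bit23=0)
  nb #.##.: next=.  (t=4,i=2, bit22=0)
  nb #.#.#: next=.  (t=2,i=4, bit21=0)
  nb #.#..: next=.  (t=0,i=5, bit20=0)
  nb #..##: next=.  (t=0,i=7, bit19=0)
  nb #..#.: next=#  (t=2,i=8, bit18=1)
  nb #...#: next=.  (t=1,i=10, bit17=0)
  nb #....: next=#  (t=1,i=4, bit16=1)
  nb .####: next=#  (t=0,i=0, bit15=1)
  nb .###.: next=#  (t=1,i=1, bit14=1)
  nb .##.#: next=.  (t=0,i=9, bit13=0)
  nb .##..: next=.  (t=4,i=3, bit12=0)
  nb .#.##: next=#  (t=4,i=1, bit11=1)
  nb .#.#.: next=.  (t=2,i=5, bit10=0)
  nb .#..#: next=.  (t=0,i=6, bit9=0)
  nb .#...: next=#  (t=1,i=9, bit8=1)
  nb ..###: next=.  (t=1,i=0, bit7=0)
  nb ..##.: next=#  (t=0,i=8, bit6=1)
  nb ..#.#: next=.  (t=3,i=8, bit5=0)
  nb ..#..: next=.  (t=1,i=8, bit4=0)
  nb ...##: next=.  (t=1,i=11, bit3=0)
  nb ...#.: next=.  (t=1,i=7, bit2=0)
  nb ....#: next=#  (t=1,i=6, bit1=1)
  nb .....: next=.  (t=1,i=5, bit0=0)
  bits 11010010000001011100100101000010 = 3523594562

3523594562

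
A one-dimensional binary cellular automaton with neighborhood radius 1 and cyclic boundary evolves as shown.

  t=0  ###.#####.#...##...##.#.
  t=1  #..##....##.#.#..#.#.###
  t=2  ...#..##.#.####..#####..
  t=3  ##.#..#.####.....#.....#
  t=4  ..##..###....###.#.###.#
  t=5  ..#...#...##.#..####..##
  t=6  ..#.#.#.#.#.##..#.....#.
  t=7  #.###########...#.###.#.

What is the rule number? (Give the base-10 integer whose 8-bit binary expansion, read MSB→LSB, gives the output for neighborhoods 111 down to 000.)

  [7] ### => .  t=0,i=1
  [6] ##. => .  t=0,i=2
  [5] #.# => #  t=0,i=3
  [4] #.. => .  t=0,i=11
  [3] .## => #  t=0,i=0
  [2] .#. => #  t=0,i=10
  [1] ..# => .  t=0,i=13
  [0] ... => #  t=0,i=12
  bits 00101101 = 45

45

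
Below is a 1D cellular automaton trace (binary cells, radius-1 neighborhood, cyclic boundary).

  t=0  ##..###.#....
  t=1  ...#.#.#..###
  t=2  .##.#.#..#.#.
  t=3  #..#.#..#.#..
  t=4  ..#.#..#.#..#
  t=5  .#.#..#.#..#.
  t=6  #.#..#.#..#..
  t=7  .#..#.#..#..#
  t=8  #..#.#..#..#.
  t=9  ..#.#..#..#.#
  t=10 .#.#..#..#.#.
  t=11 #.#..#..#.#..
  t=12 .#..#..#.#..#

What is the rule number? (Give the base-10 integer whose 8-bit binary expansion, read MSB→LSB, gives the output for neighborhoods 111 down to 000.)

163

  [7] ### => #  t=0,i=5
  [6] ##. => .  t=0,i=1
  [5] #.# => #  t=0,i=7
  [4] #.. => .  t=0,i=2
  [3] .## => .  t=0,i=0
  [2] .#. => .  t=0,i=8
  [1] ..# => #  t=0,i=3
  [0] ... => #  t=0,i=10
  bits 10100011 = 163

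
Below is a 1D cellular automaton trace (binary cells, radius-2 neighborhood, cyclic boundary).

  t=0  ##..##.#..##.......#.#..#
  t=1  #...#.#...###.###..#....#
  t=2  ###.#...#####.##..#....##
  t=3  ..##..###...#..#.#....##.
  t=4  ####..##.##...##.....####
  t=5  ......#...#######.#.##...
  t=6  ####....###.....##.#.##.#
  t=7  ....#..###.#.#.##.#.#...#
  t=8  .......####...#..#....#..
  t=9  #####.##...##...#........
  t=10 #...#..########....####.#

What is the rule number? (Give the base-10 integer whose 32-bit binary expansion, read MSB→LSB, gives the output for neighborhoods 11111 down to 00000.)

  nb #####: next=.  (t=2,i=0, bit31=0)
  nb ####.: next=.  (t=2,i=1, bit30=0)
  nb ###.#: next=#  (t=1,i=12, bit29=1)
  nb ###..: next=.  (t=0,i=1, bit28=0)
  nb ##.##: next=.  (t=1,i=13, bit27=0)
  nb ##.#.: next=#  (t=0,i=6, bit26=1)
  nb ##..#: next=.  (t=0,i=2, bit25=0)
  nb ##...: next=#  (t=0,i=12, bit24=1)
  nb #.###: next=#  (t=1,i=14, bit23=1)
  nb #.##.: next=.  (t=2,i=14, bit22=0)
  nb #.#.#: next=.  (t=5,i=18, bit21=0)
  nb #.#..: next=.  (t=0,i=7, bit20=0)
  nb #..##: next=.  (t=0,i=3, bit19=0)
  nb #..#.: next=#  (t=1,i=18, bit18=1)
  nb #...#: next=#  (t=1,i=2, bit17=1)
  nb #....: next=.  (t=0,i=13, bit16=0)
  nb .####: next=.  (t=2,i=9, bit15=0)
  nb .###.: next=#  (t=0,i=0, bit14=1)
  nb .##.#: next=.  (t=0,i=5, bit13=0)
  nb .##..: next=#  (t=0,i=11, bit12=1)
  nb .#.##: next=#  (t=5,i=19, bit11=1)
  nb .#.#.: next=.  (t=0,i=20, bit10=0)
  nb .#..#: next=.  (t=0,i=8, bit9=0)
  nb .#...: next=.  (t=1,i=7, bit8=0)
  nb ..###: next=#  (t=0,i=24, bit7=1)
  nb ..##.: next=#  (t=0,i=4, bit6=1)
  nb ..#.#: next=#  (t=0,i=19, bit5=1)
  nb ..#..: next=.  (t=1,i=19, bit4=0)
  nb ...##: next=#  (t=1,i=9, bit3=1)
  nb ...#.: next=.  (t=0,i=18, bit2=0)
  nb ....#: next=.  (t=0,i=17, bit1=0)
  nb .....: next=#  (t=0,i=14, bit0=1)
  bits 00100101100001100101100011101001 = 629561577

629561577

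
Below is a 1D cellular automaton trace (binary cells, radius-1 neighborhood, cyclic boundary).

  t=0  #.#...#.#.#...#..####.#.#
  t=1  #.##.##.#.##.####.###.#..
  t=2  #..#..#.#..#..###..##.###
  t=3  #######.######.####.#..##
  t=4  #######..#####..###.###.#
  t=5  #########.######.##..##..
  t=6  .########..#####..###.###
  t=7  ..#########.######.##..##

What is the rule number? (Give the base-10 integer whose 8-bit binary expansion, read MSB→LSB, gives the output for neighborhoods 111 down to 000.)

214

  ### -> #   bit 7 = 1  t=0,i=18
  ##. -> #   bit 6 = 1  t=0,i=0
  #.# -> .   bit 5 = 0  t=0,i=1
  #.. -> #   bit 4 = 1  t=0,i=3
  .## -> .   bit 3 = 0  t=0,i=17
  .#. -> #   bit 2 = 1  t=0,i=2
  ..# -> #   bit 1 = 1  t=0,i=5
  ... -> .   bit 0 = 0  t=0,i=4
  bits 11010110 = 214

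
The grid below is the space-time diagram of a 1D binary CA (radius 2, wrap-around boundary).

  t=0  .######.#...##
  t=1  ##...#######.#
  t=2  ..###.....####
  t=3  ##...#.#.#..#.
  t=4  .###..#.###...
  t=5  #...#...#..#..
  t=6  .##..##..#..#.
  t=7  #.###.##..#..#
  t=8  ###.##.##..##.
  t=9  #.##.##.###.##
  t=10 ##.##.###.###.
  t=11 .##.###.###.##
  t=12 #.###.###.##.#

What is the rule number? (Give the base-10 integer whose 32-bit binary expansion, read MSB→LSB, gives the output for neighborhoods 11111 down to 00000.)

  #####|.  b31=0 t=0,i=3
  ####.|#  b30=1 t=0,i=5
  ###.#|#  b29=1 t=0,i=6
  ###..|.  b28=0 t=1,i=1
  ##.##|#  b27=1 t=0,i=0
  ##.#.|#  b26=1 t=0,i=7
  ##..#|#  b25=1 t=2,i=0
  ##...|#  b24=1 t=1,i=2
  #.###|#  b23=1 t=0,i=1
  #.##.|.  b22=0 t=3,i=0
  #.#.#|.  b21=0 t=3,i=7
  #.#..|#  b20=1 t=0,i=8
  #..##|#  b19=1 t=2,i=1
  #..#.|.  b18=0 t=3,i=11
  #...#|#  b17=1 t=0,i=10
  #....|.  b16=0 t=2,i=6
  .####|.  b15=0 t=0,i=2
  .###.|.  b14=0 t=1,i=0
  .##.#|#  b13=1 t=0,i=13
  .##..|#  b12=1 t=3,i=1
  .#.##|.  b11=0 t=3,i=13
  .#.#.|#  b10=1 t=3,i=6
  .#..#|#  b9=1 t=3,i=10
  .#...|#  b8=1 t=0,i=9
  ..###|.  b7=0 t=1,i=5
  ..##.|.  b6=0 t=0,i=12
  ..#.#|.  b5=0 t=3,i=5
  ..#..|.  b4=0 t=5,i=0
  ...##|#  b3=1 t=0,i=11
  ...#.|.  b2=0 t=3,i=4
  ....#|.  b1=0 t=2,i=8
  .....|#  b0=1 t=2,i=7
  bits 01101111100110100011011100001001 = 1872377609

1872377609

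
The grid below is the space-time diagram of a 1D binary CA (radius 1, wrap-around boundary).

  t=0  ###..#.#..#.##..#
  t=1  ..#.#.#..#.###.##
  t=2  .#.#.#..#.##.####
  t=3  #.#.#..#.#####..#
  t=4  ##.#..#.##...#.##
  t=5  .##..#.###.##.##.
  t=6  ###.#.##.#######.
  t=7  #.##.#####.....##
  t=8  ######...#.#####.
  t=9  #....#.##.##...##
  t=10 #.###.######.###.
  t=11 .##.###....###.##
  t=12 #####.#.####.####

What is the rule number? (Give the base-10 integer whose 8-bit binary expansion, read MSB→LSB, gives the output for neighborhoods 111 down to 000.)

  ###|.  b7=0 t=0,i=0
  ##.|#  b6=1 t=0,i=2
  #.#|#  b5=1 t=0,i=6
  #..|.  b4=0 t=0,i=3
  .##|#  b3=1 t=0,i=12
  .#.|.  b2=0 t=0,i=5
  ..#|#  b1=1 t=0,i=4
  ...|#  b0=1 t=4,i=11
  bits 01101011 = 107

107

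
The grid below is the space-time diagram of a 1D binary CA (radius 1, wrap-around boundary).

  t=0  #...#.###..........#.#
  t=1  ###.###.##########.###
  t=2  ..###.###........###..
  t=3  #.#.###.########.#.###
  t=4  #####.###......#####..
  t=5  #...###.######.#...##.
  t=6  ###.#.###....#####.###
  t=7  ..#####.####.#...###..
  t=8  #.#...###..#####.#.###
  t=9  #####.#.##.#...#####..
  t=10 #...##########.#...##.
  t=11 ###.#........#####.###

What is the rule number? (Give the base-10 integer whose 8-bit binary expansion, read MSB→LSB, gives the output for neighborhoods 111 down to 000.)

  nb ###: next=.  (t=0,i=7, bit7=0)
  nb ##.: next=#  (t=0,i=0, bit6=1)
  nb #.#: next=#  (t=0,i=5, bit5=1)
  nb #..: next=#  (t=0,i=1, bit4=1)
  nb .##: next=#  (t=0,i=6, bit3=1)
  nb .#.: next=#  (t=0,i=4, bit2=1)
  nb ..#: next=.  (t=0,i=3, bit1=0)
  nb ...: next=#  (t=0,i=2, bit0=1)
  bits 01111101 = 125

125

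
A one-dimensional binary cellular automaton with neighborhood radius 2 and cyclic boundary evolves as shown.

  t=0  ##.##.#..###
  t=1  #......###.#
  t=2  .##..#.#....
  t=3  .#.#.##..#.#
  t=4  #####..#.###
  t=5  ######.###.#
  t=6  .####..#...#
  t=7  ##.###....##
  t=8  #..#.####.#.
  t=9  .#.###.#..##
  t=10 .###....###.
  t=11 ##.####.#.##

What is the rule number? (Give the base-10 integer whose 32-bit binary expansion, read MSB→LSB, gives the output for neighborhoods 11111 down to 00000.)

3551071974

  [31] ##### => #  t=0,i=11
  [30] ####. => #  t=0,i=0
  [29] ###.# => .  t=0,i=1
  [28] ###.. => #  t=4,i=4
  [27] ##.## => .  t=0,i=2
  [26] ##.#. => .  t=0,i=5
  [25] ##..# => #  t=2,i=3
  [24] ##... => #  t=1,i=1
  [23] #.### => #  t=4,i=9
  [22] #.##. => .  t=0,i=3
  [21] #.#.# => #  t=3,i=1
  [20] #.#.. => .  t=0,i=6
  [19] #..## => #  t=0,i=8
  [18] #..#. => .  t=2,i=4
  [17] #...# => .  t=6,i=9
  [16] #.... => #  t=1,i=2
  [15] .#### => .  t=0,i=10
  [14] .###. => .  t=1,i=8
  [13] .##.# => .  t=0,i=4
  [12] .##.. => .  t=1,i=0
  [11] .#.## => #  t=3,i=4
  [10] .#.#. => #  t=2,i=6
  [9] .#..# => #  t=0,i=7
  [8] .#... => .  t=2,i=8
  [7] ..### => #  t=0,i=9
  [6] ..##. => #  t=2,i=1
  [5] ..#.# => #  t=2,i=5
  [4] ..#.. => .  t=6,i=7
  [3] ...## => .  t=1,i=6
  [2] ...#. => #  t=6,i=10
  [1] ....# => #  t=1,i=5
  [0] ..... => .  t=1,i=3
  bits 11010011101010010000111011100110 = 3551071974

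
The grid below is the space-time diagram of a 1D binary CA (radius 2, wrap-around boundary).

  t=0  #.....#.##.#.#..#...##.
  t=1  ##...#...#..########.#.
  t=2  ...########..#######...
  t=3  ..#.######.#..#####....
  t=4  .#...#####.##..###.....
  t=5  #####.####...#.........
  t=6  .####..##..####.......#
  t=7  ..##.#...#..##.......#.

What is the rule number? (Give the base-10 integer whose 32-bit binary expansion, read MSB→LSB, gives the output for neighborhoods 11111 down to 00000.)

3793135388

  [31] ##### => #  t=1,i=14
  [30] ####. => #  t=1,i=18
  [29] ###.# => #  t=1,i=19
  [28] ###.. => .  t=2,i=10
  [27] ##.## => .  t=4,i=10
  [26] ##.#. => .  t=0,i=10
  [25] ##..# => #  t=2,i=11
  [24] ##... => .  t=1,i=2
  [23] #.### => .  t=3,i=4
  [22] #.##. => .  t=0,i=8
  [21] #.#.# => .  t=0,i=11
  [20] #.#.. => #  t=0,i=0
  [19] #..## => .  t=1,i=11
  [18] #..#. => #  t=0,i=15
  [17] #...# => #  t=0,i=18
  [16] #.... => .  t=0,i=2
  [15] .#### => #  t=1,i=13
  [14] .###. => .  t=4,i=16
  [13] .##.# => #  t=0,i=9
  [12] .##.. => .  t=1,i=1
  [11] .#.## => .  t=0,i=7
  [10] .#.#. => #  t=0,i=12
  [9] .#..# => #  t=0,i=14
  [8] .#... => #  t=0,i=1
  [7] ..### => .  t=1,i=12
  [6] ..##. => .  t=0,i=20
  [5] ..#.# => .  t=0,i=6
  [4] ..#.. => #  t=0,i=16
  [3] ...## => #  t=0,i=19
  [2] ...#. => #  t=0,i=5
  [1] ....# => .  t=0,i=4
  [0] ..... => .  t=0,i=3
  bits 11100010000101101010011100011100 = 3793135388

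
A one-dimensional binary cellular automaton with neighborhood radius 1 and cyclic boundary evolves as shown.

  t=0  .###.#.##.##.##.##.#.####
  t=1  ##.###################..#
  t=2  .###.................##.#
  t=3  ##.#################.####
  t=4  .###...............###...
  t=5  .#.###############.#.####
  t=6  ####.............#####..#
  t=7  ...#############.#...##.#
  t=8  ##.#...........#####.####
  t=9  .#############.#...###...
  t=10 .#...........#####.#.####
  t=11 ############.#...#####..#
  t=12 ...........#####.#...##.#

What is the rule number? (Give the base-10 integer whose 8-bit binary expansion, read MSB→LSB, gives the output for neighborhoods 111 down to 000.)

125

  nb ###: next=.  (t=0,i=2, bit7=0)
  nb ##.: next=#  (t=0,i=3, bit6=1)
  nb #.#: next=#  (t=0,i=0, bit5=1)
  nb #..: next=#  (t=1,i=22, bit4=1)
  nb .##: next=#  (t=0,i=1, bit3=1)
  nb .#.: next=#  (t=0,i=5, bit2=1)
  nb ..#: next=.  (t=1,i=23, bit1=0)
  nb ...: next=#  (t=2,i=5, bit0=1)
  bits 01111101 = 125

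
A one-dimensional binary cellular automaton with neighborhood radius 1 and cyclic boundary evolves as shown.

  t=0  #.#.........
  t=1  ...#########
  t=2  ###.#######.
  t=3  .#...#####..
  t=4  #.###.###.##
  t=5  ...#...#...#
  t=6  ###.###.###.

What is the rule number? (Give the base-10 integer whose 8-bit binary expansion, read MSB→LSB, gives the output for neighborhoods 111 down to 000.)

  [7] ### => #  t=1,i=4
  [6] ##. => .  t=1,i=11
  [5] #.# => .  t=0,i=1
  [4] #.. => #  t=0,i=3
  [3] .## => .  t=1,i=3
  [2] .#. => .  t=0,i=0
  [1] ..# => #  t=0,i=11
  [0] ... => #  t=0,i=4
  bits 10010011 = 147

147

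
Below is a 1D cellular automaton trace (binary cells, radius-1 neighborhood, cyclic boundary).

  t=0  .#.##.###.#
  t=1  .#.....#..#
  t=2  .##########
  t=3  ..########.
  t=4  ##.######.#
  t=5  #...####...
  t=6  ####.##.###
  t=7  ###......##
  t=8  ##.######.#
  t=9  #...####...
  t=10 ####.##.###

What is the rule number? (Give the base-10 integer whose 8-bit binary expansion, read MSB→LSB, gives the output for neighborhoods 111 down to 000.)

  ###|#  b7=1 t=0,i=7
  ##.|.  b6=0 t=0,i=4
  #.#|.  b5=0 t=0,i=0
  #..|#  b4=1 t=1,i=2
  .##|.  b3=0 t=0,i=3
  .#.|#  b2=1 t=0,i=1
  ..#|#  b1=1 t=1,i=6
  ...|#  b0=1 t=1,i=3
  bits 10010111 = 151

151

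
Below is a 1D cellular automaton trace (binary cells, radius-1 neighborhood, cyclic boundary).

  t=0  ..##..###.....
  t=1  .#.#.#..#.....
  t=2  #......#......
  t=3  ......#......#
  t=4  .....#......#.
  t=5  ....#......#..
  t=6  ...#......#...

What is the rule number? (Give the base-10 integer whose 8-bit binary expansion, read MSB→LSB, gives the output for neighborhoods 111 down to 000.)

66

  [7] ### => .  t=0,i=7
  [6] ##. => #  t=0,i=3
  [5] #.# => .  t=1,i=2
  [4] #.. => .  t=0,i=4
  [3] .## => .  t=0,i=2
  [2] .#. => .  t=1,i=1
  [1] ..# => #  t=0,i=1
  [0] ... => .  t=0,i=0
  bits 01000010 = 66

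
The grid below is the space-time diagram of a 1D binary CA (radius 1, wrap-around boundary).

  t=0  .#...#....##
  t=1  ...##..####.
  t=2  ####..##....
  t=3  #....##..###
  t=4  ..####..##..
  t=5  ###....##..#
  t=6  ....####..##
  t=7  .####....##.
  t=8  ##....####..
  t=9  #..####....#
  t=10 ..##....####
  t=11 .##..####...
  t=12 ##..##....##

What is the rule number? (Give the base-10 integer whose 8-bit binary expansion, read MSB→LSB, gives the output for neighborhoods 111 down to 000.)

11

  nb ###: next=.  (t=1,i=8, bit7=0)
  nb ##.: next=.  (t=0,i=11, bit6=0)
  nb #.#: next=.  (t=0,i=0, bit5=0)
  nb #..: next=.  (t=0,i=2, bit4=0)
  nb .##: next=#  (t=0,i=10, bit3=1)
  nb .#.: next=.  (t=0,i=1, bit2=0)
  nb ..#: next=#  (t=0,i=4, bit1=1)
  nb ...: next=#  (t=0,i=3, bit0=1)
  bits 00001011 = 11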